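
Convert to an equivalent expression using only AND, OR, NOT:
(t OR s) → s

NOT (t OR s) OR s
(Implication elimination: A → B = NOT A OR B)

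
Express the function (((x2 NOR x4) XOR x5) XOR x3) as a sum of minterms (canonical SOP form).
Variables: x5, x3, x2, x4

Σm(0, 5, 6, 7, 9, 10, 11, 12) = (NOT x5 AND NOT x3 AND NOT x2 AND NOT x4) OR (NOT x5 AND x3 AND NOT x2 AND x4) OR (NOT x5 AND x3 AND x2 AND NOT x4) OR (NOT x5 AND x3 AND x2 AND x4) OR (x5 AND NOT x3 AND NOT x2 AND x4) OR (x5 AND NOT x3 AND x2 AND NOT x4) OR (x5 AND NOT x3 AND x2 AND x4) OR (x5 AND x3 AND NOT x2 AND NOT x4)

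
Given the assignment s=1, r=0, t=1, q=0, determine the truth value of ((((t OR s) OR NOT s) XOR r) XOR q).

Substituting: ((((1 OR 1) OR NOT 1) XOR 0) XOR 0)
= 1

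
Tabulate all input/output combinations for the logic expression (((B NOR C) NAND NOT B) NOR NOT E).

C | B | E | Output
------------------
0 | 0 | 0 | 0
0 | 0 | 1 | 1
0 | 1 | 0 | 0
0 | 1 | 1 | 0
1 | 0 | 0 | 0
1 | 0 | 1 | 0
1 | 1 | 0 | 0
1 | 1 | 1 | 0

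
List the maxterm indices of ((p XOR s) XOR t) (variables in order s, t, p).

ΠM(0, 3, 5, 6) = (s OR t OR p) AND (s OR NOT t OR NOT p) AND (NOT s OR t OR NOT p) AND (NOT s OR NOT t OR p)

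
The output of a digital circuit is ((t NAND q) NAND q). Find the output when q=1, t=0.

Substituting: ((0 NAND 1) NAND 1)
= 0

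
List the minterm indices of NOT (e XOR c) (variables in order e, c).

Σm(0, 3) = (NOT e AND NOT c) OR (e AND c)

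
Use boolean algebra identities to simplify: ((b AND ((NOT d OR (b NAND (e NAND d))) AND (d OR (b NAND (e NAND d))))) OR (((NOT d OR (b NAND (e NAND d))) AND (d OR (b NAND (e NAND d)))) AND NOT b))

By distribution ((E AND v) OR (E AND NOT v) = E) then distribution ((E OR v) AND (E OR NOT v) = E):
= (b NAND (e NAND d))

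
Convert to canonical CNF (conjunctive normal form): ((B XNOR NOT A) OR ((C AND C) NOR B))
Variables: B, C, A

(B OR NOT C OR A) AND (NOT B OR C OR NOT A) AND (NOT B OR NOT C OR NOT A)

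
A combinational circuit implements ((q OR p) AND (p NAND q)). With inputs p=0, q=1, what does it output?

Substituting: ((1 OR 0) AND (0 NAND 1))
= 1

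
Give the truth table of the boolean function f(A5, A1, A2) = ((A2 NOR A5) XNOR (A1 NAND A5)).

A5 | A1 | A2 | Output
---------------------
0 | 0 | 0 | 1
0 | 0 | 1 | 0
0 | 1 | 0 | 1
0 | 1 | 1 | 0
1 | 0 | 0 | 0
1 | 0 | 1 | 0
1 | 1 | 0 | 1
1 | 1 | 1 | 1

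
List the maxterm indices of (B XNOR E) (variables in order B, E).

ΠM(1, 2) = (B OR NOT E) AND (NOT B OR E)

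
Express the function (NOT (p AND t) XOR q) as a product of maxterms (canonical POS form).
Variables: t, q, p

ΠM(2, 3, 5, 6) = (t OR NOT q OR p) AND (t OR NOT q OR NOT p) AND (NOT t OR q OR NOT p) AND (NOT t OR NOT q OR p)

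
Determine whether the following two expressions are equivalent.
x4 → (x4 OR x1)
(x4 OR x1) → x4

No, Converse is not equivalent to original (counterexample: x1=1, x4=0)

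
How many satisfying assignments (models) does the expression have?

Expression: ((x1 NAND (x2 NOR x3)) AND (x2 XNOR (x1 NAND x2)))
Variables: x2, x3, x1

Satisfying assignments: (1,0,0), (1,1,0)
Count: 2 out of 8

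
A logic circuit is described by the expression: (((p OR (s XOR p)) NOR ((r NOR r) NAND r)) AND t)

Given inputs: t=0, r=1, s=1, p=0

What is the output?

Substituting: (((0 OR (1 XOR 0)) NOR ((1 NOR 1) NAND 1)) AND 0)
= 0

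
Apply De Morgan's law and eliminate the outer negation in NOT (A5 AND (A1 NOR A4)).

NOT A5 OR NOT (A1 NOR A4)
De Morgan's: NOT(AND of terms) = OR of negations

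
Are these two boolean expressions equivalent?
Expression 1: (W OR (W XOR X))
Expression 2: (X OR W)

Yes, they are equivalent — the two output columns agree on all 4 assignments:
X | W | Expression 1 | Expression 2
-----------------------------------
0 | 0 | 0 | 0
0 | 1 | 1 | 1
1 | 0 | 1 | 1
1 | 1 | 1 | 1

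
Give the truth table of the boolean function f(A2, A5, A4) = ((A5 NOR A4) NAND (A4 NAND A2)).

A2 | A5 | A4 | Output
---------------------
0 | 0 | 0 | 0
0 | 0 | 1 | 1
0 | 1 | 0 | 1
0 | 1 | 1 | 1
1 | 0 | 0 | 0
1 | 0 | 1 | 1
1 | 1 | 0 | 1
1 | 1 | 1 | 1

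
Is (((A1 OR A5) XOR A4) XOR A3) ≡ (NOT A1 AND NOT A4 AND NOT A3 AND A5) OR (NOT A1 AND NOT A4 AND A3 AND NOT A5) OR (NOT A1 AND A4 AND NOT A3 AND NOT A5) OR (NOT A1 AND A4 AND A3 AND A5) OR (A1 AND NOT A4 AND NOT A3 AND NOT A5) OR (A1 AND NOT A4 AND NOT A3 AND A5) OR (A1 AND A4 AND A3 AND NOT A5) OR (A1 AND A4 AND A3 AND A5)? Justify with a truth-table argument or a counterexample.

Yes, they are equivalent — the two output columns agree on all 16 assignments:
A1 | A4 | A3 | A5 | Expression 1 | Expression 2
-----------------------------------------------
0 | 0 | 0 | 0 | 0 | 0
0 | 0 | 0 | 1 | 1 | 1
0 | 0 | 1 | 0 | 1 | 1
0 | 0 | 1 | 1 | 0 | 0
0 | 1 | 0 | 0 | 1 | 1
0 | 1 | 0 | 1 | 0 | 0
0 | 1 | 1 | 0 | 0 | 0
0 | 1 | 1 | 1 | 1 | 1
1 | 0 | 0 | 0 | 1 | 1
1 | 0 | 0 | 1 | 1 | 1
1 | 0 | 1 | 0 | 0 | 0
1 | 0 | 1 | 1 | 0 | 0
1 | 1 | 0 | 0 | 0 | 0
1 | 1 | 0 | 1 | 0 | 0
1 | 1 | 1 | 0 | 1 | 1
1 | 1 | 1 | 1 | 1 | 1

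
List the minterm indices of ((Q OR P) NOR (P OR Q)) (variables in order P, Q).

Σm(0) = (NOT P AND NOT Q)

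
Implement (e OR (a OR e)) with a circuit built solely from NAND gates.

((e NAND e) NAND (((a NAND a) NAND (e NAND e)) NAND ((a NAND a) NAND (e NAND e))))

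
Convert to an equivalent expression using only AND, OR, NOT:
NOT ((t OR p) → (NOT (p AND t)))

(t OR p) AND (p AND t)
(Negated implication: NOT(A → B) = A AND NOT B)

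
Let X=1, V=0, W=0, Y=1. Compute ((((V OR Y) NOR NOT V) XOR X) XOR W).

Substituting: ((((0 OR 1) NOR NOT 0) XOR 1) XOR 0)
= 1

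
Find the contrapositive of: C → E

Contrapositive: NOT E → NOT C
Note: A statement and its contrapositive are logically equivalent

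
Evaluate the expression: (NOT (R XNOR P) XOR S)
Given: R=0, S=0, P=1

Substituting: (NOT (0 XNOR 1) XOR 0)
= 1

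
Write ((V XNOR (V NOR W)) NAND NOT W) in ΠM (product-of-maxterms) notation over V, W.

ΠM() = TRUE (no maxterms)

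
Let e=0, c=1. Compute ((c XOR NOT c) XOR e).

Substituting: ((1 XOR NOT 1) XOR 0)
= 1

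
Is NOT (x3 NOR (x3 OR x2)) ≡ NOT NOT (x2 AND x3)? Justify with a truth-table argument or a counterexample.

No. Counterexample: with x3=0, x2=1, Expression 1 = 1 but Expression 2 = 0.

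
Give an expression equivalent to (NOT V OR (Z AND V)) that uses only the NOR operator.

(((V NOR V) NOR ((Z NOR Z) NOR (V NOR V))) NOR ((V NOR V) NOR ((Z NOR Z) NOR (V NOR V))))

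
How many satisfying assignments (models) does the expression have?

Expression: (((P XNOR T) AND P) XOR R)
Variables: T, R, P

Satisfying assignments: (0,1,0), (0,1,1), (1,0,1), (1,1,0)
Count: 4 out of 8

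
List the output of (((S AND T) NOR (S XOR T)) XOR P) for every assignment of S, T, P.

S | T | P | Output
------------------
0 | 0 | 0 | 1
0 | 0 | 1 | 0
0 | 1 | 0 | 0
0 | 1 | 1 | 1
1 | 0 | 0 | 0
1 | 0 | 1 | 1
1 | 1 | 0 | 0
1 | 1 | 1 | 1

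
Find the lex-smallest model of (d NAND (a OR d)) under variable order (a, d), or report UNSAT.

a=0, d=0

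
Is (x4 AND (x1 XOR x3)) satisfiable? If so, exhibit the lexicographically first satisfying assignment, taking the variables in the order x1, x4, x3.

x1=0, x4=1, x3=1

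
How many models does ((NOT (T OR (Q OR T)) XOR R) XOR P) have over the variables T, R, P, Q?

Satisfying assignments: (0,0,0,0), (0,0,1,1), (0,1,0,1), (0,1,1,0), (1,0,1,0), (1,0,1,1), (1,1,0,0), (1,1,0,1)
Count: 8 out of 16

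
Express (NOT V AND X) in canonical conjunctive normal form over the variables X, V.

(X OR V) AND (X OR NOT V) AND (NOT X OR NOT V)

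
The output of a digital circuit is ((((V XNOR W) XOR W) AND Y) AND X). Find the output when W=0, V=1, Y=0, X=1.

Substituting: ((((1 XNOR 0) XOR 0) AND 0) AND 1)
= 0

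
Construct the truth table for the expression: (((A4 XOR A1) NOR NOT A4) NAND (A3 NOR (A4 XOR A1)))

A4 | A3 | A1 | Output
---------------------
0 | 0 | 0 | 1
0 | 0 | 1 | 1
0 | 1 | 0 | 1
0 | 1 | 1 | 1
1 | 0 | 0 | 1
1 | 0 | 1 | 0
1 | 1 | 0 | 1
1 | 1 | 1 | 1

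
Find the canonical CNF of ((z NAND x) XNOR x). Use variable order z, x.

(z OR x) AND (NOT z OR x) AND (NOT z OR NOT x)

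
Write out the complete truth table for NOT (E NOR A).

E | A | Output
--------------
0 | 0 | 0
0 | 1 | 1
1 | 0 | 1
1 | 1 | 1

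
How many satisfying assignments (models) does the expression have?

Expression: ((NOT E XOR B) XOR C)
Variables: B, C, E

Satisfying assignments: (0,0,0), (0,1,1), (1,0,1), (1,1,0)
Count: 4 out of 8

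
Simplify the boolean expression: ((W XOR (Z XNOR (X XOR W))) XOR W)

By XOR self-cancellation ((E XOR v) XOR v = E):
= (Z XNOR (X XOR W))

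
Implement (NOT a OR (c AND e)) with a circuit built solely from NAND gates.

(((a NAND a) NAND (a NAND a)) NAND (((c NAND e) NAND (c NAND e)) NAND ((c NAND e) NAND (c NAND e))))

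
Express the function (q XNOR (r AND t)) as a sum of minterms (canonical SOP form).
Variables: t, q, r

Σm(0, 1, 4, 7) = (NOT t AND NOT q AND NOT r) OR (NOT t AND NOT q AND r) OR (t AND NOT q AND NOT r) OR (t AND q AND r)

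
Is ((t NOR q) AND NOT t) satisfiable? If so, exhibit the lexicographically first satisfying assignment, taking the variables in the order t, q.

t=0, q=0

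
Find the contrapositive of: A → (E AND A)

Contrapositive: NOT (E AND A) → NOT A
Note: A statement and its contrapositive are logically equivalent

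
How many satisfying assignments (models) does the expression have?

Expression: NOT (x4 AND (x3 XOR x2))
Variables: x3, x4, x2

Satisfying assignments: (0,0,0), (0,0,1), (0,1,0), (1,0,0), (1,0,1), (1,1,1)
Count: 6 out of 8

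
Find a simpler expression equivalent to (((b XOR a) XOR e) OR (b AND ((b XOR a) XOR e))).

By absorption (E OR (E AND v) = E):
= ((b XOR a) XOR e)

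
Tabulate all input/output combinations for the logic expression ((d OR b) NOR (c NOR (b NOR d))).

b | c | d | Output
------------------
0 | 0 | 0 | 1
0 | 0 | 1 | 0
0 | 1 | 0 | 1
0 | 1 | 1 | 0
1 | 0 | 0 | 0
1 | 0 | 1 | 0
1 | 1 | 0 | 0
1 | 1 | 1 | 0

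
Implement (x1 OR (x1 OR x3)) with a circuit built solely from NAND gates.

((x1 NAND x1) NAND (((x1 NAND x1) NAND (x3 NAND x3)) NAND ((x1 NAND x1) NAND (x3 NAND x3))))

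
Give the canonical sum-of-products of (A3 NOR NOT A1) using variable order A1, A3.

Σm(2) = (A1 AND NOT A3)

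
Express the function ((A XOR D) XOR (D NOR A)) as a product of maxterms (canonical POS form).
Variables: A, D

ΠM(3) = (NOT A OR NOT D)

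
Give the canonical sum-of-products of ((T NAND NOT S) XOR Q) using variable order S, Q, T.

Σm(0, 3, 4, 5) = (NOT S AND NOT Q AND NOT T) OR (NOT S AND Q AND T) OR (S AND NOT Q AND NOT T) OR (S AND NOT Q AND T)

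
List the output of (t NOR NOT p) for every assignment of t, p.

t | p | Output
--------------
0 | 0 | 0
0 | 1 | 1
1 | 0 | 0
1 | 1 | 0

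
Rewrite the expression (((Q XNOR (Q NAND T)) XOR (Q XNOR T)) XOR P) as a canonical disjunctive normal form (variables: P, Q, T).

(NOT P AND NOT Q AND NOT T) OR (NOT P AND Q AND NOT T) OR (NOT P AND Q AND T) OR (P AND NOT Q AND T)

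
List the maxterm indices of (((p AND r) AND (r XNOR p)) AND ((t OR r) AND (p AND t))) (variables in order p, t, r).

ΠM(0, 1, 2, 3, 4, 5, 6) = (p OR t OR r) AND (p OR t OR NOT r) AND (p OR NOT t OR r) AND (p OR NOT t OR NOT r) AND (NOT p OR t OR r) AND (NOT p OR t OR NOT r) AND (NOT p OR NOT t OR r)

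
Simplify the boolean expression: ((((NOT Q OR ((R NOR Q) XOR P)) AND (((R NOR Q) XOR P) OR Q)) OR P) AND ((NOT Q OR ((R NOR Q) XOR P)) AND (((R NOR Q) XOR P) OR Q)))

By absorption (E AND (E OR v) = E) then distribution ((E OR v) AND (E OR NOT v) = E):
= ((R NOR Q) XOR P)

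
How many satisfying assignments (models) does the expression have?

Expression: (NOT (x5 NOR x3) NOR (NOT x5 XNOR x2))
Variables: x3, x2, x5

Satisfying assignments: (0,0,0)
Count: 1 out of 8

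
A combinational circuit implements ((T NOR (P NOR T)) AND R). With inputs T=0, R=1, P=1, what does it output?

Substituting: ((0 NOR (1 NOR 0)) AND 1)
= 1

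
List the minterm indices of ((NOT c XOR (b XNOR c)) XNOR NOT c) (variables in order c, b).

Σm(1, 2) = (NOT c AND b) OR (c AND NOT b)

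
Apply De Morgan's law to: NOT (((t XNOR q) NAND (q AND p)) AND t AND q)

NOT ((t XNOR q) NAND (q AND p)) OR NOT t OR NOT q
De Morgan's: NOT(AND of terms) = OR of negations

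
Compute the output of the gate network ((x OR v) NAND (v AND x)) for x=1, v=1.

Substituting: ((1 OR 1) NAND (1 AND 1))
= 0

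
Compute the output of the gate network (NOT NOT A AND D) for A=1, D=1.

Substituting: (NOT NOT 1 AND 1)
= 1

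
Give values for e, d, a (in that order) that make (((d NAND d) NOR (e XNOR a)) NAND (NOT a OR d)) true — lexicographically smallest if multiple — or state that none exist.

e=0, d=0, a=0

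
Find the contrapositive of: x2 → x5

Contrapositive: NOT x5 → NOT x2
Note: A statement and its contrapositive are logically equivalent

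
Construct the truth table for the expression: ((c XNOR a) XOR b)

b | c | a | Output
------------------
0 | 0 | 0 | 1
0 | 0 | 1 | 0
0 | 1 | 0 | 0
0 | 1 | 1 | 1
1 | 0 | 0 | 0
1 | 0 | 1 | 1
1 | 1 | 0 | 1
1 | 1 | 1 | 0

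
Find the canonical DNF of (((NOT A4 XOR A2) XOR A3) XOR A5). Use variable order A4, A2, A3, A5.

(NOT A4 AND NOT A2 AND NOT A3 AND NOT A5) OR (NOT A4 AND NOT A2 AND A3 AND A5) OR (NOT A4 AND A2 AND NOT A3 AND A5) OR (NOT A4 AND A2 AND A3 AND NOT A5) OR (A4 AND NOT A2 AND NOT A3 AND A5) OR (A4 AND NOT A2 AND A3 AND NOT A5) OR (A4 AND A2 AND NOT A3 AND NOT A5) OR (A4 AND A2 AND A3 AND A5)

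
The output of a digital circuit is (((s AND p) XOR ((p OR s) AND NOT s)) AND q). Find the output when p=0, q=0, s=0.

Substituting: (((0 AND 0) XOR ((0 OR 0) AND NOT 0)) AND 0)
= 0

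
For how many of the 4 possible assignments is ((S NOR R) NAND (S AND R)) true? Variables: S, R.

Satisfying assignments: (0,0), (0,1), (1,0), (1,1)
Count: 4 out of 4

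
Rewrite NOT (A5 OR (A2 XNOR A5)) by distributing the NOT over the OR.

NOT A5 AND NOT (A2 XNOR A5)
De Morgan's: NOT(OR of terms) = AND of negations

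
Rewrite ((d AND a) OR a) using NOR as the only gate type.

((((d NOR d) NOR (a NOR a)) NOR a) NOR (((d NOR d) NOR (a NOR a)) NOR a))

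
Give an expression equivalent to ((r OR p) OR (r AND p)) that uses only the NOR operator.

((((r NOR p) NOR (r NOR p)) NOR ((r NOR r) NOR (p NOR p))) NOR (((r NOR p) NOR (r NOR p)) NOR ((r NOR r) NOR (p NOR p))))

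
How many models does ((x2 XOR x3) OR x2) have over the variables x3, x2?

Satisfying assignments: (0,1), (1,0), (1,1)
Count: 3 out of 4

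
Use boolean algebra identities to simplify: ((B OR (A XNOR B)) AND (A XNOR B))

By absorption (E AND (E OR v) = E):
= (A XNOR B)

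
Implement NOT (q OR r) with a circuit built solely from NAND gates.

(((q NAND q) NAND (r NAND r)) NAND ((q NAND q) NAND (r NAND r)))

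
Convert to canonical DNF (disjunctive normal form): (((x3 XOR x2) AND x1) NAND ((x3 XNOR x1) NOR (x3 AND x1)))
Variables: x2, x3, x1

(NOT x2 AND NOT x3 AND NOT x1) OR (NOT x2 AND NOT x3 AND x1) OR (NOT x2 AND x3 AND NOT x1) OR (NOT x2 AND x3 AND x1) OR (x2 AND NOT x3 AND NOT x1) OR (x2 AND x3 AND NOT x1) OR (x2 AND x3 AND x1)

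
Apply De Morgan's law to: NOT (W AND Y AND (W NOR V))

NOT W OR NOT Y OR NOT (W NOR V)
De Morgan's: NOT(AND of terms) = OR of negations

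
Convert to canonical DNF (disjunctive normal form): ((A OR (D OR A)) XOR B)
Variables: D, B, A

(NOT D AND NOT B AND A) OR (NOT D AND B AND NOT A) OR (D AND NOT B AND NOT A) OR (D AND NOT B AND A)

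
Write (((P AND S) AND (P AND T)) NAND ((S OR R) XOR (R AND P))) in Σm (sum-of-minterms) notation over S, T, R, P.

Σm(0, 1, 2, 3, 4, 5, 6, 7, 8, 9, 10, 11, 12, 14, 15) = (NOT S AND NOT T AND NOT R AND NOT P) OR (NOT S AND NOT T AND NOT R AND P) OR (NOT S AND NOT T AND R AND NOT P) OR (NOT S AND NOT T AND R AND P) OR (NOT S AND T AND NOT R AND NOT P) OR (NOT S AND T AND NOT R AND P) OR (NOT S AND T AND R AND NOT P) OR (NOT S AND T AND R AND P) OR (S AND NOT T AND NOT R AND NOT P) OR (S AND NOT T AND NOT R AND P) OR (S AND NOT T AND R AND NOT P) OR (S AND NOT T AND R AND P) OR (S AND T AND NOT R AND NOT P) OR (S AND T AND R AND NOT P) OR (S AND T AND R AND P)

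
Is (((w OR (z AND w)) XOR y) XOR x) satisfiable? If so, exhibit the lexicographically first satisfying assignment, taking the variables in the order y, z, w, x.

y=0, z=0, w=0, x=1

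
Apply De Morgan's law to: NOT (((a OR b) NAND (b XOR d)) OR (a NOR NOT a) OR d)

NOT ((a OR b) NAND (b XOR d)) AND NOT (a NOR NOT a) AND NOT d
De Morgan's: NOT(OR of terms) = AND of negations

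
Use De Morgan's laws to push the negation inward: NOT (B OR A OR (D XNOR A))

NOT B AND NOT A AND NOT (D XNOR A)
De Morgan's: NOT(OR of terms) = AND of negations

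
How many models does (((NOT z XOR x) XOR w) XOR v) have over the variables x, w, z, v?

Satisfying assignments: (0,0,0,0), (0,0,1,1), (0,1,0,1), (0,1,1,0), (1,0,0,1), (1,0,1,0), (1,1,0,0), (1,1,1,1)
Count: 8 out of 16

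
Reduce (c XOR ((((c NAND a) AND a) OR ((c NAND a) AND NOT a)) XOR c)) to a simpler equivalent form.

By XOR self-cancellation ((E XOR v) XOR v = E) then distribution ((E AND v) OR (E AND NOT v) = E):
= (c NAND a)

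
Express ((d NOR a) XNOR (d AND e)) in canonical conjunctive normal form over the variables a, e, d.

(a OR e OR d) AND (a OR NOT e OR d) AND (a OR NOT e OR NOT d) AND (NOT a OR NOT e OR NOT d)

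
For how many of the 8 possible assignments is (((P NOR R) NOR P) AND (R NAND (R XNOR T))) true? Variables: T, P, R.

Satisfying assignments: (0,0,1)
Count: 1 out of 8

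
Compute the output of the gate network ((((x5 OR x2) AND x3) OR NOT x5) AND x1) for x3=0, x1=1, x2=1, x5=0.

Substituting: ((((0 OR 1) AND 0) OR NOT 0) AND 1)
= 1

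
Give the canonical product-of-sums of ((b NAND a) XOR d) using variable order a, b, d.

ΠM(1, 3, 5, 6) = (a OR b OR NOT d) AND (a OR NOT b OR NOT d) AND (NOT a OR b OR NOT d) AND (NOT a OR NOT b OR d)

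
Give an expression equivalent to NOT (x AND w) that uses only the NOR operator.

(((x NOR x) NOR (w NOR w)) NOR ((x NOR x) NOR (w NOR w)))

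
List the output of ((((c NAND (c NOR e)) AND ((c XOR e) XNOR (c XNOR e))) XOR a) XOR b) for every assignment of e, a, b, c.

e | a | b | c | Output
----------------------
0 | 0 | 0 | 0 | 0
0 | 0 | 0 | 1 | 0
0 | 0 | 1 | 0 | 1
0 | 0 | 1 | 1 | 1
0 | 1 | 0 | 0 | 1
0 | 1 | 0 | 1 | 1
0 | 1 | 1 | 0 | 0
0 | 1 | 1 | 1 | 0
1 | 0 | 0 | 0 | 0
1 | 0 | 0 | 1 | 0
1 | 0 | 1 | 0 | 1
1 | 0 | 1 | 1 | 1
1 | 1 | 0 | 0 | 1
1 | 1 | 0 | 1 | 1
1 | 1 | 1 | 0 | 0
1 | 1 | 1 | 1 | 0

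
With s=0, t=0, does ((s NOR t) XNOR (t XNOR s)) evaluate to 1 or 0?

Substituting: ((0 NOR 0) XNOR (0 XNOR 0))
= 1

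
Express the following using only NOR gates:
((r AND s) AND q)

((((r NOR r) NOR (s NOR s)) NOR ((r NOR r) NOR (s NOR s))) NOR (q NOR q))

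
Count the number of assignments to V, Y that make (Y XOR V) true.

Satisfying assignments: (0,1), (1,0)
Count: 2 out of 4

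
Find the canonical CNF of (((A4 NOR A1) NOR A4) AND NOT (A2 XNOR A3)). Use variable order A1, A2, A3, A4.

(A1 OR A2 OR A3 OR A4) AND (A1 OR A2 OR A3 OR NOT A4) AND (A1 OR A2 OR NOT A3 OR A4) AND (A1 OR A2 OR NOT A3 OR NOT A4) AND (A1 OR NOT A2 OR A3 OR A4) AND (A1 OR NOT A2 OR A3 OR NOT A4) AND (A1 OR NOT A2 OR NOT A3 OR A4) AND (A1 OR NOT A2 OR NOT A3 OR NOT A4) AND (NOT A1 OR A2 OR A3 OR A4) AND (NOT A1 OR A2 OR A3 OR NOT A4) AND (NOT A1 OR A2 OR NOT A3 OR NOT A4) AND (NOT A1 OR NOT A2 OR A3 OR NOT A4) AND (NOT A1 OR NOT A2 OR NOT A3 OR A4) AND (NOT A1 OR NOT A2 OR NOT A3 OR NOT A4)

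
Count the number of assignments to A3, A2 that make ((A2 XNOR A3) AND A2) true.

Satisfying assignments: (1,1)
Count: 1 out of 4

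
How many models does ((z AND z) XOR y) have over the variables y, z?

Satisfying assignments: (0,1), (1,0)
Count: 2 out of 4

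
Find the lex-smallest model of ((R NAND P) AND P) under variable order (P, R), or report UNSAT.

P=1, R=0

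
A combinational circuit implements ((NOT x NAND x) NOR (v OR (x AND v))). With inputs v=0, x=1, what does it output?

Substituting: ((NOT 1 NAND 1) NOR (0 OR (1 AND 0)))
= 0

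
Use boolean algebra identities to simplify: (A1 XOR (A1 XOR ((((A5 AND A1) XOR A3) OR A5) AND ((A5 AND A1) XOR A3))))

By XOR self-cancellation ((E XOR v) XOR v = E) then absorption (E AND (E OR v) = E):
= ((A5 AND A1) XOR A3)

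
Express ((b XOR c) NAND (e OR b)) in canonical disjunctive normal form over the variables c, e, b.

(NOT c AND NOT e AND NOT b) OR (NOT c AND e AND NOT b) OR (c AND NOT e AND NOT b) OR (c AND NOT e AND b) OR (c AND e AND b)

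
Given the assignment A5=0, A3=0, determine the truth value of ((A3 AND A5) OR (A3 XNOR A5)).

Substituting: ((0 AND 0) OR (0 XNOR 0))
= 1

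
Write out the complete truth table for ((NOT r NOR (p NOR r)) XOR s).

p | s | r | Output
------------------
0 | 0 | 0 | 0
0 | 0 | 1 | 1
0 | 1 | 0 | 1
0 | 1 | 1 | 0
1 | 0 | 0 | 0
1 | 0 | 1 | 1
1 | 1 | 0 | 1
1 | 1 | 1 | 0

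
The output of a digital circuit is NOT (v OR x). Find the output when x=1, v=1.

Substituting: NOT (1 OR 1)
= 0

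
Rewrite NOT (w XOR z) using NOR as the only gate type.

(((((w NOR z) NOR (w NOR z)) NOR ((w NOR z) NOR (w NOR z))) NOR ((((w NOR w) NOR (z NOR z)) NOR ((w NOR w) NOR (z NOR z))) NOR (((w NOR w) NOR (z NOR z)) NOR ((w NOR w) NOR (z NOR z))))) NOR ((((w NOR z) NOR (w NOR z)) NOR ((w NOR z) NOR (w NOR z))) NOR ((((w NOR w) NOR (z NOR z)) NOR ((w NOR w) NOR (z NOR z))) NOR (((w NOR w) NOR (z NOR z)) NOR ((w NOR w) NOR (z NOR z))))))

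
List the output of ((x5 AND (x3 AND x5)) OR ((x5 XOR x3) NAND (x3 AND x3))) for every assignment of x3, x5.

x3 | x5 | Output
----------------
0 | 0 | 1
0 | 1 | 1
1 | 0 | 0
1 | 1 | 1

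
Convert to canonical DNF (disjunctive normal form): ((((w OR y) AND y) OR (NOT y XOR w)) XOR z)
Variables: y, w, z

(NOT y AND NOT w AND NOT z) OR (NOT y AND w AND z) OR (y AND NOT w AND NOT z) OR (y AND w AND NOT z)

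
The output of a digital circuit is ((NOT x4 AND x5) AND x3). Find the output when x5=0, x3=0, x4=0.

Substituting: ((NOT 0 AND 0) AND 0)
= 0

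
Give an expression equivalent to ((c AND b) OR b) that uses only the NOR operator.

((((c NOR c) NOR (b NOR b)) NOR b) NOR (((c NOR c) NOR (b NOR b)) NOR b))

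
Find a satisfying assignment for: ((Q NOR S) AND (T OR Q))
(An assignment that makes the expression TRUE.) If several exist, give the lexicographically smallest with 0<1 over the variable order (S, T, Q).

S=0, T=1, Q=0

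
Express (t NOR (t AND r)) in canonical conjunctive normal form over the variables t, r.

(NOT t OR r) AND (NOT t OR NOT r)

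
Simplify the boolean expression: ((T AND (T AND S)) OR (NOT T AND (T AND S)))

By distribution ((E AND v) OR (E AND NOT v) = E):
= (T AND S)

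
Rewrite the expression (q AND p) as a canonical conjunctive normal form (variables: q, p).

(q OR p) AND (q OR NOT p) AND (NOT q OR p)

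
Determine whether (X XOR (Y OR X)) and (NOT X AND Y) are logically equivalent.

Yes, they are equivalent — the two output columns agree on all 4 assignments:
X | Y | Expression 1 | Expression 2
-----------------------------------
0 | 0 | 0 | 0
0 | 1 | 1 | 1
1 | 0 | 0 | 0
1 | 1 | 0 | 0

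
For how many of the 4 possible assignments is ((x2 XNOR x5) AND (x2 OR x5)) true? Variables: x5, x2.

Satisfying assignments: (1,1)
Count: 1 out of 4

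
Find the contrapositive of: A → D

Contrapositive: NOT D → NOT A
Note: A statement and its contrapositive are logically equivalent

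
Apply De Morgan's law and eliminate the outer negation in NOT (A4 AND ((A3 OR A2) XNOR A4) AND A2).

NOT A4 OR NOT ((A3 OR A2) XNOR A4) OR NOT A2
De Morgan's: NOT(AND of terms) = OR of negations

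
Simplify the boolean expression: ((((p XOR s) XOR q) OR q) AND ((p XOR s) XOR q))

By absorption (E AND (E OR v) = E):
= ((p XOR s) XOR q)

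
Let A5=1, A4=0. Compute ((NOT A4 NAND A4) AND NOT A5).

Substituting: ((NOT 0 NAND 0) AND NOT 1)
= 0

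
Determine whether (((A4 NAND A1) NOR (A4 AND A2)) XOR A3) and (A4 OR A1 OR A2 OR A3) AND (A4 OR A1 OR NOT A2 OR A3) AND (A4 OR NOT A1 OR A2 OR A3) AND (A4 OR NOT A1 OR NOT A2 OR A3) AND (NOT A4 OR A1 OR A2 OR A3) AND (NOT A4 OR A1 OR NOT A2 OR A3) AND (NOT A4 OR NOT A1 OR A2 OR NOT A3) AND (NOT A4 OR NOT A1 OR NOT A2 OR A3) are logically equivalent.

Yes, they are equivalent — the two output columns agree on all 16 assignments:
A4 | A1 | A2 | A3 | Expression 1 | Expression 2
-----------------------------------------------
0 | 0 | 0 | 0 | 0 | 0
0 | 0 | 0 | 1 | 1 | 1
0 | 0 | 1 | 0 | 0 | 0
0 | 0 | 1 | 1 | 1 | 1
0 | 1 | 0 | 0 | 0 | 0
0 | 1 | 0 | 1 | 1 | 1
0 | 1 | 1 | 0 | 0 | 0
0 | 1 | 1 | 1 | 1 | 1
1 | 0 | 0 | 0 | 0 | 0
1 | 0 | 0 | 1 | 1 | 1
1 | 0 | 1 | 0 | 0 | 0
1 | 0 | 1 | 1 | 1 | 1
1 | 1 | 0 | 0 | 1 | 1
1 | 1 | 0 | 1 | 0 | 0
1 | 1 | 1 | 0 | 0 | 0
1 | 1 | 1 | 1 | 1 | 1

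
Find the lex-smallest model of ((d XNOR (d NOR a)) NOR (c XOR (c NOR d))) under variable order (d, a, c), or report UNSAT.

d=1, a=0, c=0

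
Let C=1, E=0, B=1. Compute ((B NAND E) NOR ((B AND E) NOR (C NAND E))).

Substituting: ((1 NAND 0) NOR ((1 AND 0) NOR (1 NAND 0)))
= 0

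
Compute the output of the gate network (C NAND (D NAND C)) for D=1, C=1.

Substituting: (1 NAND (1 NAND 1))
= 1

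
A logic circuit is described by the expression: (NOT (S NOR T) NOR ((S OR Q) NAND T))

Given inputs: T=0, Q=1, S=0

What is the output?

Substituting: (NOT (0 NOR 0) NOR ((0 OR 1) NAND 0))
= 0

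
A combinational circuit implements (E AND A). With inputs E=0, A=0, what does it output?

Substituting: (0 AND 0)
= 0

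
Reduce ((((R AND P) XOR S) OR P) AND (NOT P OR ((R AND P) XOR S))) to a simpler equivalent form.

By distribution ((E OR v) AND (E OR NOT v) = E):
= ((R AND P) XOR S)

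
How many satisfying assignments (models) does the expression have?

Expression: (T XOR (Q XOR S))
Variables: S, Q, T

Satisfying assignments: (0,0,1), (0,1,0), (1,0,0), (1,1,1)
Count: 4 out of 8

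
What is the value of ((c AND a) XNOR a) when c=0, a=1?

Substituting: ((0 AND 1) XNOR 1)
= 0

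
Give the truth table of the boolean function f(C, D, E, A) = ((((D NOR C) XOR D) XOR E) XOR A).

C | D | E | A | Output
----------------------
0 | 0 | 0 | 0 | 1
0 | 0 | 0 | 1 | 0
0 | 0 | 1 | 0 | 0
0 | 0 | 1 | 1 | 1
0 | 1 | 0 | 0 | 1
0 | 1 | 0 | 1 | 0
0 | 1 | 1 | 0 | 0
0 | 1 | 1 | 1 | 1
1 | 0 | 0 | 0 | 0
1 | 0 | 0 | 1 | 1
1 | 0 | 1 | 0 | 1
1 | 0 | 1 | 1 | 0
1 | 1 | 0 | 0 | 1
1 | 1 | 0 | 1 | 0
1 | 1 | 1 | 0 | 0
1 | 1 | 1 | 1 | 1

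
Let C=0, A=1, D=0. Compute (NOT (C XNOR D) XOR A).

Substituting: (NOT (0 XNOR 0) XOR 1)
= 1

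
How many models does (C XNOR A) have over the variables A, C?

Satisfying assignments: (0,0), (1,1)
Count: 2 out of 4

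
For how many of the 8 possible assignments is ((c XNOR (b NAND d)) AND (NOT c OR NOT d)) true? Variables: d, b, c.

Satisfying assignments: (0,0,1), (0,1,1), (1,1,0)
Count: 3 out of 8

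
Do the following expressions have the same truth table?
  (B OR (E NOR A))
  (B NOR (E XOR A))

No. Counterexample: with B=0, E=1, A=1, Expression 1 = 0 but Expression 2 = 1.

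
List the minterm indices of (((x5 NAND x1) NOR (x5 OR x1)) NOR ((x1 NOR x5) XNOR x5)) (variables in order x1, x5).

Σm(0, 1, 3) = (NOT x1 AND NOT x5) OR (NOT x1 AND x5) OR (x1 AND x5)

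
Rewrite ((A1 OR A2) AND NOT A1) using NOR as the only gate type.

((((A1 NOR A2) NOR (A1 NOR A2)) NOR ((A1 NOR A2) NOR (A1 NOR A2))) NOR ((A1 NOR A1) NOR (A1 NOR A1)))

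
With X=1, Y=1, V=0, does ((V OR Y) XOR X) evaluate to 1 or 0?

Substituting: ((0 OR 1) XOR 1)
= 0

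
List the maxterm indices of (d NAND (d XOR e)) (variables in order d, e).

ΠM(2) = (NOT d OR e)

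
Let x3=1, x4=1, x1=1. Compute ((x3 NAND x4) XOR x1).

Substituting: ((1 NAND 1) XOR 1)
= 1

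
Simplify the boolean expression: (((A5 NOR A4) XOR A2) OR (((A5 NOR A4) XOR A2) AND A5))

By absorption (E OR (E AND v) = E):
= ((A5 NOR A4) XOR A2)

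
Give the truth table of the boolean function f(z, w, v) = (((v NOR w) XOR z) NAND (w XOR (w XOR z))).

z | w | v | Output
------------------
0 | 0 | 0 | 1
0 | 0 | 1 | 1
0 | 1 | 0 | 1
0 | 1 | 1 | 1
1 | 0 | 0 | 1
1 | 0 | 1 | 0
1 | 1 | 0 | 0
1 | 1 | 1 | 0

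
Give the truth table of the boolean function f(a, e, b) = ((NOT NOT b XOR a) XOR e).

a | e | b | Output
------------------
0 | 0 | 0 | 0
0 | 0 | 1 | 1
0 | 1 | 0 | 1
0 | 1 | 1 | 0
1 | 0 | 0 | 1
1 | 0 | 1 | 0
1 | 1 | 0 | 0
1 | 1 | 1 | 1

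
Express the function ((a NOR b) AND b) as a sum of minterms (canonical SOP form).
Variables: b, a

Σm() = FALSE (no minterms)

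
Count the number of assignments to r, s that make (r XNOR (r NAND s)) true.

Satisfying assignments: (1,0)
Count: 1 out of 4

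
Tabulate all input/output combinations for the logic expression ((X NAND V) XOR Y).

Y | V | X | Output
------------------
0 | 0 | 0 | 1
0 | 0 | 1 | 1
0 | 1 | 0 | 1
0 | 1 | 1 | 0
1 | 0 | 0 | 0
1 | 0 | 1 | 0
1 | 1 | 0 | 0
1 | 1 | 1 | 1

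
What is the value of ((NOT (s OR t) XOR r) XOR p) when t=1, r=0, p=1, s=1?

Substituting: ((NOT (1 OR 1) XOR 0) XOR 1)
= 1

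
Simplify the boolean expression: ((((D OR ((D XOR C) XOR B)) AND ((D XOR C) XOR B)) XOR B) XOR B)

By XOR self-cancellation ((E XOR v) XOR v = E) then absorption (E AND (E OR v) = E):
= ((D XOR C) XOR B)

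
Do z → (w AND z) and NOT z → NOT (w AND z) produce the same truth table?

No, Inverse is not equivalent to original (counterexample: w=0, z=1)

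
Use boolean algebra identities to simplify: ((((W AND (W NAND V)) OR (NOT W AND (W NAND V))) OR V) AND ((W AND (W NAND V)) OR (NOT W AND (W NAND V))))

By absorption (E AND (E OR v) = E) then distribution ((E AND v) OR (E AND NOT v) = E):
= (W NAND V)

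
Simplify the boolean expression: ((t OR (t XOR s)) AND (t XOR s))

By absorption (E AND (E OR v) = E):
= (t XOR s)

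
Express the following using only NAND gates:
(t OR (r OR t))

((t NAND t) NAND (((r NAND r) NAND (t NAND t)) NAND ((r NAND r) NAND (t NAND t))))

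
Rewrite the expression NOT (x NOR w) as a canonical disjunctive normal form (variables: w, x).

(NOT w AND x) OR (w AND NOT x) OR (w AND x)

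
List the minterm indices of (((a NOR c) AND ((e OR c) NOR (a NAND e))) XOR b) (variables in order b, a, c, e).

Σm(8, 9, 10, 11, 12, 13, 14, 15) = (b AND NOT a AND NOT c AND NOT e) OR (b AND NOT a AND NOT c AND e) OR (b AND NOT a AND c AND NOT e) OR (b AND NOT a AND c AND e) OR (b AND a AND NOT c AND NOT e) OR (b AND a AND NOT c AND e) OR (b AND a AND c AND NOT e) OR (b AND a AND c AND e)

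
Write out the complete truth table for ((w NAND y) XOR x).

x | w | y | Output
------------------
0 | 0 | 0 | 1
0 | 0 | 1 | 1
0 | 1 | 0 | 1
0 | 1 | 1 | 0
1 | 0 | 0 | 0
1 | 0 | 1 | 0
1 | 1 | 0 | 0
1 | 1 | 1 | 1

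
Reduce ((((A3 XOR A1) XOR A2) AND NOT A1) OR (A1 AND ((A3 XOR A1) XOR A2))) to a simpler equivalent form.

By distribution ((E AND v) OR (E AND NOT v) = E):
= ((A3 XOR A1) XOR A2)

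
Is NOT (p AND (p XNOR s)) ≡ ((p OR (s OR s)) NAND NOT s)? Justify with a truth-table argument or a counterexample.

No. Counterexample: with s=0, p=1, Expression 1 = 1 but Expression 2 = 0.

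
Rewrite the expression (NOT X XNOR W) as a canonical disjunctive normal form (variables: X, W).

(NOT X AND W) OR (X AND NOT W)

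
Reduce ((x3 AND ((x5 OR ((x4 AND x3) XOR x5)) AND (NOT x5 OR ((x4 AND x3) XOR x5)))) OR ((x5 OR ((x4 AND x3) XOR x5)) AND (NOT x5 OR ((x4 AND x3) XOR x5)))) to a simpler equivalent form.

By absorption (E OR (E AND v) = E) then distribution ((E OR v) AND (E OR NOT v) = E):
= ((x4 AND x3) XOR x5)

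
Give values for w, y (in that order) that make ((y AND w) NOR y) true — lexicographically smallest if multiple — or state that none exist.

w=0, y=0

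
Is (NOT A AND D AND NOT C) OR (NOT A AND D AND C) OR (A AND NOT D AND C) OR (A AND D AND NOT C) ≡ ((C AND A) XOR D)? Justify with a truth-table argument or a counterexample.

Yes, they are equivalent — the two output columns agree on all 8 assignments:
A | D | C | Expression 1 | Expression 2
---------------------------------------
0 | 0 | 0 | 0 | 0
0 | 0 | 1 | 0 | 0
0 | 1 | 0 | 1 | 1
0 | 1 | 1 | 1 | 1
1 | 0 | 0 | 0 | 0
1 | 0 | 1 | 1 | 1
1 | 1 | 0 | 1 | 1
1 | 1 | 1 | 0 | 0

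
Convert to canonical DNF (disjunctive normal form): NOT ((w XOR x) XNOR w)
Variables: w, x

(NOT w AND x) OR (w AND x)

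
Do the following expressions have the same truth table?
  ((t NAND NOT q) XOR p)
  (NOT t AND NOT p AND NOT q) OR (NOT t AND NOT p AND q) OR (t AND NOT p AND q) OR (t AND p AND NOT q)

Yes, they are equivalent — the two output columns agree on all 8 assignments:
t | p | q | Expression 1 | Expression 2
---------------------------------------
0 | 0 | 0 | 1 | 1
0 | 0 | 1 | 1 | 1
0 | 1 | 0 | 0 | 0
0 | 1 | 1 | 0 | 0
1 | 0 | 0 | 0 | 0
1 | 0 | 1 | 1 | 1
1 | 1 | 0 | 1 | 1
1 | 1 | 1 | 0 | 0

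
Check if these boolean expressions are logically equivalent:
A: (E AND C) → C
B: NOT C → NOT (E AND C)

Yes, Contrapositive is always equivalent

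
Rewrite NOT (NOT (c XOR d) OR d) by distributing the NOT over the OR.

(c XOR d) AND NOT d
De Morgan's: NOT(OR of terms) = AND of negations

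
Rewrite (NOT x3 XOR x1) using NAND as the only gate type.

(((x3 NAND x3) NAND ((x3 NAND x3) NAND x1)) NAND (x1 NAND ((x3 NAND x3) NAND x1)))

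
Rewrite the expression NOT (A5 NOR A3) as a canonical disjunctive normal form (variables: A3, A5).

(NOT A3 AND A5) OR (A3 AND NOT A5) OR (A3 AND A5)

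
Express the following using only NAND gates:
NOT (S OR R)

(((S NAND S) NAND (R NAND R)) NAND ((S NAND S) NAND (R NAND R)))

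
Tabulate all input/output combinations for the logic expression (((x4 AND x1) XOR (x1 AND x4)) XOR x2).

x4 | x1 | x2 | Output
---------------------
0 | 0 | 0 | 0
0 | 0 | 1 | 1
0 | 1 | 0 | 0
0 | 1 | 1 | 1
1 | 0 | 0 | 0
1 | 0 | 1 | 1
1 | 1 | 0 | 0
1 | 1 | 1 | 1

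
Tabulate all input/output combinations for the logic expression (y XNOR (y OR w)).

w | y | Output
--------------
0 | 0 | 1
0 | 1 | 1
1 | 0 | 0
1 | 1 | 1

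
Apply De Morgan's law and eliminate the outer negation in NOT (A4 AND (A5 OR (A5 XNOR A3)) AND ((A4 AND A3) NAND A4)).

NOT A4 OR NOT (A5 OR (A5 XNOR A3)) OR NOT ((A4 AND A3) NAND A4)
De Morgan's: NOT(AND of terms) = OR of negations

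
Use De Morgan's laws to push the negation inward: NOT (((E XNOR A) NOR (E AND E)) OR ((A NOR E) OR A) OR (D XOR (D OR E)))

NOT ((E XNOR A) NOR (E AND E)) AND NOT ((A NOR E) OR A) AND NOT (D XOR (D OR E))
De Morgan's: NOT(OR of terms) = AND of negations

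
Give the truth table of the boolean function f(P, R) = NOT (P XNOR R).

P | R | Output
--------------
0 | 0 | 0
0 | 1 | 1
1 | 0 | 1
1 | 1 | 0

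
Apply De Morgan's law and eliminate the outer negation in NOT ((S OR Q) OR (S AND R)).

NOT (S OR Q) AND NOT (S AND R)
De Morgan's: NOT(OR of terms) = AND of negations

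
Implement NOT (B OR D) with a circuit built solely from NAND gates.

(((B NAND B) NAND (D NAND D)) NAND ((B NAND B) NAND (D NAND D)))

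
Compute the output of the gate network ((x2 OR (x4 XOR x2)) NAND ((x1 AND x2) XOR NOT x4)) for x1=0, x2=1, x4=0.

Substituting: ((1 OR (0 XOR 1)) NAND ((0 AND 1) XOR NOT 0))
= 0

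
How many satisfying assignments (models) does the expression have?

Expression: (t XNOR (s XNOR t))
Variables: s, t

Satisfying assignments: (1,0), (1,1)
Count: 2 out of 4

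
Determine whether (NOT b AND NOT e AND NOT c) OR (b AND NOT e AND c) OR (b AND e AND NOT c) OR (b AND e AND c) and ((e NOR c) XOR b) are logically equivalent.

Yes, they are equivalent — the two output columns agree on all 8 assignments:
b | e | c | Expression 1 | Expression 2
---------------------------------------
0 | 0 | 0 | 1 | 1
0 | 0 | 1 | 0 | 0
0 | 1 | 0 | 0 | 0
0 | 1 | 1 | 0 | 0
1 | 0 | 0 | 0 | 0
1 | 0 | 1 | 1 | 1
1 | 1 | 0 | 1 | 1
1 | 1 | 1 | 1 | 1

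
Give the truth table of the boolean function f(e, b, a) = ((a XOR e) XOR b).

e | b | a | Output
------------------
0 | 0 | 0 | 0
0 | 0 | 1 | 1
0 | 1 | 0 | 1
0 | 1 | 1 | 0
1 | 0 | 0 | 1
1 | 0 | 1 | 0
1 | 1 | 0 | 0
1 | 1 | 1 | 1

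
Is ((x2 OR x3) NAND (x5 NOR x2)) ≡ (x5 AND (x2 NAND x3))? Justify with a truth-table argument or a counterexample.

No. Counterexample: with x5=0, x3=0, x2=0, Expression 1 = 1 but Expression 2 = 0.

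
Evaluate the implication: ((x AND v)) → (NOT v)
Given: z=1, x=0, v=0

Antecedent ((x AND v)) = 0; consequent (NOT v) = 1.
0 → 1 = 1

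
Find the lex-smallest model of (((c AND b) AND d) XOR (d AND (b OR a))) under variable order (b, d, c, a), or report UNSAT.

b=0, d=1, c=0, a=1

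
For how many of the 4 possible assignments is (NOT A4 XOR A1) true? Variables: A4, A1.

Satisfying assignments: (0,0), (1,1)
Count: 2 out of 4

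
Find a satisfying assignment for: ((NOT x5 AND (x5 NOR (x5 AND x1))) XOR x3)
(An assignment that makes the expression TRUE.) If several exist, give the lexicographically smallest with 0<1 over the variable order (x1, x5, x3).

x1=0, x5=0, x3=0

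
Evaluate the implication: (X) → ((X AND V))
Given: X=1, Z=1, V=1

Antecedent (X) = 1; consequent ((X AND V)) = 1.
1 → 1 = 1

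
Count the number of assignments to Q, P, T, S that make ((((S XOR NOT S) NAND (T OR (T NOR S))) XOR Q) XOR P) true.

Satisfying assignments: (0,0,0,1), (0,1,0,0), (0,1,1,0), (0,1,1,1), (1,0,0,0), (1,0,1,0), (1,0,1,1), (1,1,0,1)
Count: 8 out of 16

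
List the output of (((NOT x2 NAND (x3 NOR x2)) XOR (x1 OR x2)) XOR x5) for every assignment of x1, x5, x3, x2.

x1 | x5 | x3 | x2 | Output
--------------------------
0 | 0 | 0 | 0 | 0
0 | 0 | 0 | 1 | 0
0 | 0 | 1 | 0 | 1
0 | 0 | 1 | 1 | 0
0 | 1 | 0 | 0 | 1
0 | 1 | 0 | 1 | 1
0 | 1 | 1 | 0 | 0
0 | 1 | 1 | 1 | 1
1 | 0 | 0 | 0 | 1
1 | 0 | 0 | 1 | 0
1 | 0 | 1 | 0 | 0
1 | 0 | 1 | 1 | 0
1 | 1 | 0 | 0 | 0
1 | 1 | 0 | 1 | 1
1 | 1 | 1 | 0 | 1
1 | 1 | 1 | 1 | 1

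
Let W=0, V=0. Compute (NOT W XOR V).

Substituting: (NOT 0 XOR 0)
= 1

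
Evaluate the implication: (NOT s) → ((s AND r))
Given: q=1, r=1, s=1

Antecedent (NOT s) = 0; consequent ((s AND r)) = 1.
0 → 1 = 1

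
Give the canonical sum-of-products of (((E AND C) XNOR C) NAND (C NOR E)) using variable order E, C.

Σm(1, 2, 3) = (NOT E AND C) OR (E AND NOT C) OR (E AND C)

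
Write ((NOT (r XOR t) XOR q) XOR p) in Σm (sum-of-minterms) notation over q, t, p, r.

Σm(0, 3, 5, 6, 9, 10, 12, 15) = (NOT q AND NOT t AND NOT p AND NOT r) OR (NOT q AND NOT t AND p AND r) OR (NOT q AND t AND NOT p AND r) OR (NOT q AND t AND p AND NOT r) OR (q AND NOT t AND NOT p AND r) OR (q AND NOT t AND p AND NOT r) OR (q AND t AND NOT p AND NOT r) OR (q AND t AND p AND r)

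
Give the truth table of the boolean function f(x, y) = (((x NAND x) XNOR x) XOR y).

x | y | Output
--------------
0 | 0 | 0
0 | 1 | 1
1 | 0 | 0
1 | 1 | 1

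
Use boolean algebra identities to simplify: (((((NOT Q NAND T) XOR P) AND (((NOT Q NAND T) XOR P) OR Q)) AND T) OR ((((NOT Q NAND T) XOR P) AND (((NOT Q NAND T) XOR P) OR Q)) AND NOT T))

By distribution ((E AND v) OR (E AND NOT v) = E) then absorption (E AND (E OR v) = E):
= ((NOT Q NAND T) XOR P)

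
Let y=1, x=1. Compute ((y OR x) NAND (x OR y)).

Substituting: ((1 OR 1) NAND (1 OR 1))
= 0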